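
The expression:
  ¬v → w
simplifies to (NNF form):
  v ∨ w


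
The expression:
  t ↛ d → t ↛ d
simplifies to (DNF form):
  True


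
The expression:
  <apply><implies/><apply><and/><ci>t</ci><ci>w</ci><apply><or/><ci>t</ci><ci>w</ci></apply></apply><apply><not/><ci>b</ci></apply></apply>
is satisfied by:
  {w: False, t: False, b: False}
  {b: True, w: False, t: False}
  {t: True, w: False, b: False}
  {b: True, t: True, w: False}
  {w: True, b: False, t: False}
  {b: True, w: True, t: False}
  {t: True, w: True, b: False}


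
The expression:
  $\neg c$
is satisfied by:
  {c: False}


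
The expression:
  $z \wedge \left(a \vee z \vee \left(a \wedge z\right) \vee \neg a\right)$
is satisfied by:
  {z: True}


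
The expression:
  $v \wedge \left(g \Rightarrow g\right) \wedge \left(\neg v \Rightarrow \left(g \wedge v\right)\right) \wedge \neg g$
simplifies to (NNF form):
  $v \wedge \neg g$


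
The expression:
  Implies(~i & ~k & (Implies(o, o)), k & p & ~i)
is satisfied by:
  {i: True, k: True}
  {i: True, k: False}
  {k: True, i: False}


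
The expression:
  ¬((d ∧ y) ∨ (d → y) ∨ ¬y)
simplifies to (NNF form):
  False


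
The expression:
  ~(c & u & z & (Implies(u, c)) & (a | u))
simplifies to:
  ~c | ~u | ~z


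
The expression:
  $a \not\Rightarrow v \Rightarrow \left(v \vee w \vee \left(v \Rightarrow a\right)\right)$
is always true.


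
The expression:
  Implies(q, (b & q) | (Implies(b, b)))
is always true.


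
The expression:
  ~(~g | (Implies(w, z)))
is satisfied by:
  {w: True, g: True, z: False}


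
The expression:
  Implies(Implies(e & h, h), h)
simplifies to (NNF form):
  h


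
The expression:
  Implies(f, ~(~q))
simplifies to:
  q | ~f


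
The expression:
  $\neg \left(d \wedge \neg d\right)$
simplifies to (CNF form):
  $\text{True}$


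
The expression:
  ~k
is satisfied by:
  {k: False}


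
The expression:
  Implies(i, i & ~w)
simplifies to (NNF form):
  ~i | ~w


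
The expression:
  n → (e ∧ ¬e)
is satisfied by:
  {n: False}


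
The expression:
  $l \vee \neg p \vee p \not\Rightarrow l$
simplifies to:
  $\text{True}$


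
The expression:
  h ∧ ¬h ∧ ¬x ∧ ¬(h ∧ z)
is never true.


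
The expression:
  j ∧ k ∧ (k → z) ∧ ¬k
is never true.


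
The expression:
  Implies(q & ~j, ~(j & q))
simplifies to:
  True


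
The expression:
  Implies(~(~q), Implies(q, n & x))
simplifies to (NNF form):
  ~q | (n & x)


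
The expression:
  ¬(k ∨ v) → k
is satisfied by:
  {k: True, v: True}
  {k: True, v: False}
  {v: True, k: False}


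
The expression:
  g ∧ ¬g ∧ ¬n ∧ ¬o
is never true.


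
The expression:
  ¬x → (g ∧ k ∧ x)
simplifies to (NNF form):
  x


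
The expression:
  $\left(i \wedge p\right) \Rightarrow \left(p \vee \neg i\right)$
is always true.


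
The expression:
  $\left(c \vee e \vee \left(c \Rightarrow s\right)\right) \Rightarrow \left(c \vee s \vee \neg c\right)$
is always true.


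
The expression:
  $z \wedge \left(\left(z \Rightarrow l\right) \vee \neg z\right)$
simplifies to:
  $l \wedge z$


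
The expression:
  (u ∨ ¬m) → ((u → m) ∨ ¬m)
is always true.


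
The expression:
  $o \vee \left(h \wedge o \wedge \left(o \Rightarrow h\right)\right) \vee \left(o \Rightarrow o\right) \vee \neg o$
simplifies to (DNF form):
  $\text{True}$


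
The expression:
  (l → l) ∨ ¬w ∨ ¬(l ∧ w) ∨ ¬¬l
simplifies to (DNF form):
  True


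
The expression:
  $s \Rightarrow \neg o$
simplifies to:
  $\neg o \vee \neg s$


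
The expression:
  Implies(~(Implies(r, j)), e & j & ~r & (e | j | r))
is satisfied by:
  {j: True, r: False}
  {r: False, j: False}
  {r: True, j: True}


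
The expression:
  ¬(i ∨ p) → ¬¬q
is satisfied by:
  {i: True, q: True, p: True}
  {i: True, q: True, p: False}
  {i: True, p: True, q: False}
  {i: True, p: False, q: False}
  {q: True, p: True, i: False}
  {q: True, p: False, i: False}
  {p: True, q: False, i: False}


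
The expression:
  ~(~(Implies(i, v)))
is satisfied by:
  {v: True, i: False}
  {i: False, v: False}
  {i: True, v: True}


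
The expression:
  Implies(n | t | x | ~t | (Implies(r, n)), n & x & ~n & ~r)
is never true.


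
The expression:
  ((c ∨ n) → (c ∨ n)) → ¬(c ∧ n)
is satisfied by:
  {c: False, n: False}
  {n: True, c: False}
  {c: True, n: False}


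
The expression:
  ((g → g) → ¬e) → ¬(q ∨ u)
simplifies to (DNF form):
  e ∨ (¬q ∧ ¬u)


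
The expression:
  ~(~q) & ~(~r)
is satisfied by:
  {r: True, q: True}


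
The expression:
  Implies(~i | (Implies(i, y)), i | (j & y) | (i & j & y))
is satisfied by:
  {i: True, y: True, j: True}
  {i: True, y: True, j: False}
  {i: True, j: True, y: False}
  {i: True, j: False, y: False}
  {y: True, j: True, i: False}


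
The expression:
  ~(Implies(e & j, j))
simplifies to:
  False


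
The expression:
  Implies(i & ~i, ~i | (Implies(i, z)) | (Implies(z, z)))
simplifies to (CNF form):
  True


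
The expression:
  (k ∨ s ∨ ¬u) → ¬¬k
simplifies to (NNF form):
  k ∨ (u ∧ ¬s)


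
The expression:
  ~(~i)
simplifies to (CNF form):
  i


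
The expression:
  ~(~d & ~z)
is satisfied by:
  {d: True, z: True}
  {d: True, z: False}
  {z: True, d: False}


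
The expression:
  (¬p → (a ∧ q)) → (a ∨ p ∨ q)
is always true.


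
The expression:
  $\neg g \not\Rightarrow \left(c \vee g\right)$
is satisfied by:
  {g: False, c: False}


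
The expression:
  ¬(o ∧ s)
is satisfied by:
  {s: False, o: False}
  {o: True, s: False}
  {s: True, o: False}


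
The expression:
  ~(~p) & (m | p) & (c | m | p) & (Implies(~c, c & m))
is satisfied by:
  {c: True, p: True}


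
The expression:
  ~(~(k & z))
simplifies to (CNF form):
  k & z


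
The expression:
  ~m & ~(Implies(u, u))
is never true.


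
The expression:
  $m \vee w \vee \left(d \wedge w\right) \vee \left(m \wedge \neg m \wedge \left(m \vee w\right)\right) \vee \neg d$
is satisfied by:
  {m: True, w: True, d: False}
  {m: True, w: False, d: False}
  {w: True, m: False, d: False}
  {m: False, w: False, d: False}
  {d: True, m: True, w: True}
  {d: True, m: True, w: False}
  {d: True, w: True, m: False}


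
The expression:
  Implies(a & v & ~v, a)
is always true.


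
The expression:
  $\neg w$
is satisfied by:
  {w: False}


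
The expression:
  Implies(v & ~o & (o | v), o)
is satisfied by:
  {o: True, v: False}
  {v: False, o: False}
  {v: True, o: True}


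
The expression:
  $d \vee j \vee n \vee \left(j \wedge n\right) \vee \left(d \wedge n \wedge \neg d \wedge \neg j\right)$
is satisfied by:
  {n: True, d: True, j: True}
  {n: True, d: True, j: False}
  {n: True, j: True, d: False}
  {n: True, j: False, d: False}
  {d: True, j: True, n: False}
  {d: True, j: False, n: False}
  {j: True, d: False, n: False}


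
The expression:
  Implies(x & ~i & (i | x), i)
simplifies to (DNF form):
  i | ~x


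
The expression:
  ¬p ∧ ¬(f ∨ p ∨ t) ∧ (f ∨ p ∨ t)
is never true.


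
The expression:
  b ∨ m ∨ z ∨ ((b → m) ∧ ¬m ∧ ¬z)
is always true.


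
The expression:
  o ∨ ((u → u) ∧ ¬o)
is always true.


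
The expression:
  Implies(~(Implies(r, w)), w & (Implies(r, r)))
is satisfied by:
  {w: True, r: False}
  {r: False, w: False}
  {r: True, w: True}


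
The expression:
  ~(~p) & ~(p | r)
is never true.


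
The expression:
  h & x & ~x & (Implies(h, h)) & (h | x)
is never true.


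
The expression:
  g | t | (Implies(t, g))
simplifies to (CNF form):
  True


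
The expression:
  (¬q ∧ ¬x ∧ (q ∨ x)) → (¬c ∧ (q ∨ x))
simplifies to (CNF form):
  True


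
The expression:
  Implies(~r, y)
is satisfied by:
  {r: True, y: True}
  {r: True, y: False}
  {y: True, r: False}


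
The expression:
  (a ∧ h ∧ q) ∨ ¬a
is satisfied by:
  {h: True, q: True, a: False}
  {h: True, q: False, a: False}
  {q: True, h: False, a: False}
  {h: False, q: False, a: False}
  {a: True, h: True, q: True}


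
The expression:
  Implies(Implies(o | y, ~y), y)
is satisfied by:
  {y: True}


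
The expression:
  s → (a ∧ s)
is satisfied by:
  {a: True, s: False}
  {s: False, a: False}
  {s: True, a: True}


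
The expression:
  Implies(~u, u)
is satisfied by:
  {u: True}


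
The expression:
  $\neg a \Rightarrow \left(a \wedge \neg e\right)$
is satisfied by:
  {a: True}


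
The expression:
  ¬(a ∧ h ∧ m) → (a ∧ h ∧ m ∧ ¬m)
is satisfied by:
  {a: True, m: True, h: True}


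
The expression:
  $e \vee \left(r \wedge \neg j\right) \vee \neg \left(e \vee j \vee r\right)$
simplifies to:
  $e \vee \neg j$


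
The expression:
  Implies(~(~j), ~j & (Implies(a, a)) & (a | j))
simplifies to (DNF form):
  ~j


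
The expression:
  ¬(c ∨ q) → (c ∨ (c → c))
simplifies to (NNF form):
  True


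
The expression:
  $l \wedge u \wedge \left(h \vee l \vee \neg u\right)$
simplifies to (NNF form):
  $l \wedge u$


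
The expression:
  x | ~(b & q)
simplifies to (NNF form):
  x | ~b | ~q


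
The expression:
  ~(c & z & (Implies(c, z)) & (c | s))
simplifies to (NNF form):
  ~c | ~z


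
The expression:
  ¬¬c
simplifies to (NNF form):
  c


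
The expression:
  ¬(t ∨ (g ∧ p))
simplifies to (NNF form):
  ¬t ∧ (¬g ∨ ¬p)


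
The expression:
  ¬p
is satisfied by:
  {p: False}


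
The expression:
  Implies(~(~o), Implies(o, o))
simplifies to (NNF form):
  True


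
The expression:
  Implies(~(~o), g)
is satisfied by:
  {g: True, o: False}
  {o: False, g: False}
  {o: True, g: True}


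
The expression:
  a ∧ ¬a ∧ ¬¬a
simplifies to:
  False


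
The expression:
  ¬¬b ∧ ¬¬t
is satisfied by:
  {t: True, b: True}


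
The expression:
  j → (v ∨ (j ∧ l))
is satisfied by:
  {v: True, l: True, j: False}
  {v: True, l: False, j: False}
  {l: True, v: False, j: False}
  {v: False, l: False, j: False}
  {v: True, j: True, l: True}
  {v: True, j: True, l: False}
  {j: True, l: True, v: False}


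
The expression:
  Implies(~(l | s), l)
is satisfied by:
  {l: True, s: True}
  {l: True, s: False}
  {s: True, l: False}


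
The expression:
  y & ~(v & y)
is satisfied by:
  {y: True, v: False}


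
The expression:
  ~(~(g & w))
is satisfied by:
  {w: True, g: True}


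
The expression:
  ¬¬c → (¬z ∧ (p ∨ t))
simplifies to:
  (p ∧ ¬z) ∨ (t ∧ ¬z) ∨ ¬c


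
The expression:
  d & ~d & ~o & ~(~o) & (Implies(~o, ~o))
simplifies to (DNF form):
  False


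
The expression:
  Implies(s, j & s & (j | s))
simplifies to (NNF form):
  j | ~s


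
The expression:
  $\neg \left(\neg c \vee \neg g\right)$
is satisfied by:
  {c: True, g: True}


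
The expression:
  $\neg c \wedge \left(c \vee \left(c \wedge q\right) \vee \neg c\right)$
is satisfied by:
  {c: False}


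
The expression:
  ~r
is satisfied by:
  {r: False}


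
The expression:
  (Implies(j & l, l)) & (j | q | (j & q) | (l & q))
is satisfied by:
  {q: True, j: True}
  {q: True, j: False}
  {j: True, q: False}


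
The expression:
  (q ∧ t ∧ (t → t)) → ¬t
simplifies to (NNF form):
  ¬q ∨ ¬t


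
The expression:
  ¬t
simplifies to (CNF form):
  ¬t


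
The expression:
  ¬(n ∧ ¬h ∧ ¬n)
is always true.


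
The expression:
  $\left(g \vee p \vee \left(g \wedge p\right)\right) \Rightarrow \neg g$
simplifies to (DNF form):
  $\neg g$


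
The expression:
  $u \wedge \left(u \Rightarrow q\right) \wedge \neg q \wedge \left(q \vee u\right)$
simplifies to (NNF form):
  $\text{False}$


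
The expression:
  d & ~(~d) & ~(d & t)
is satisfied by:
  {d: True, t: False}


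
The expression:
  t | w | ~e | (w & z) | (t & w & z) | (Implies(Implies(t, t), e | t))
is always true.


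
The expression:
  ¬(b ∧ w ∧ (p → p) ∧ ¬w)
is always true.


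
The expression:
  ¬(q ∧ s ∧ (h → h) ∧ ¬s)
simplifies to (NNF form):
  True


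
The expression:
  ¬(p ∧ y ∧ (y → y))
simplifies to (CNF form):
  ¬p ∨ ¬y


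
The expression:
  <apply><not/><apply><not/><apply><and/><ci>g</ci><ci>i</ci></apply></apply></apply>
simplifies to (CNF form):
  <apply><and/><ci>g</ci><ci>i</ci></apply>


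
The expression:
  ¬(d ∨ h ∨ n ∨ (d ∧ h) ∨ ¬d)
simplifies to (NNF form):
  False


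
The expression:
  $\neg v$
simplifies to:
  $\neg v$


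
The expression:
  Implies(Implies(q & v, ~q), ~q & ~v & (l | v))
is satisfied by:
  {q: True, l: True, v: True}
  {q: True, v: True, l: False}
  {l: True, v: False, q: False}


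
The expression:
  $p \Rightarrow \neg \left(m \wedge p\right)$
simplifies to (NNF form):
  $\neg m \vee \neg p$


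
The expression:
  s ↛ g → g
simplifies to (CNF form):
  g ∨ ¬s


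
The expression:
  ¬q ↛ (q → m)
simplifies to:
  False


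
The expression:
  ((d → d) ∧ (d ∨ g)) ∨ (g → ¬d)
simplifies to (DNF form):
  True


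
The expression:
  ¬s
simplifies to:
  ¬s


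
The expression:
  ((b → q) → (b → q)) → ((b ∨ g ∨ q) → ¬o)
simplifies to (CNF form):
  (¬b ∨ ¬o) ∧ (¬g ∨ ¬o) ∧ (¬o ∨ ¬q)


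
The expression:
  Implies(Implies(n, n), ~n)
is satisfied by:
  {n: False}


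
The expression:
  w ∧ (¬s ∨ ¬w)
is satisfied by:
  {w: True, s: False}


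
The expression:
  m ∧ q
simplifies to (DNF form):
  m ∧ q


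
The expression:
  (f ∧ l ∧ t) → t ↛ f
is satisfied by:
  {l: False, t: False, f: False}
  {f: True, l: False, t: False}
  {t: True, l: False, f: False}
  {f: True, t: True, l: False}
  {l: True, f: False, t: False}
  {f: True, l: True, t: False}
  {t: True, l: True, f: False}


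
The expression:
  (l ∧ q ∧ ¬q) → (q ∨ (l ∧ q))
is always true.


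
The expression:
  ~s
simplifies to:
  ~s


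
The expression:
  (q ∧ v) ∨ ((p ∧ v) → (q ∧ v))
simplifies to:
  q ∨ ¬p ∨ ¬v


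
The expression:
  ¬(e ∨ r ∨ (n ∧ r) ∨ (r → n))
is never true.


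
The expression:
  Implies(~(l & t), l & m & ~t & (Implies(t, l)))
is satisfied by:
  {t: True, m: True, l: True}
  {t: True, l: True, m: False}
  {m: True, l: True, t: False}


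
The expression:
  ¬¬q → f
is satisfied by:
  {f: True, q: False}
  {q: False, f: False}
  {q: True, f: True}


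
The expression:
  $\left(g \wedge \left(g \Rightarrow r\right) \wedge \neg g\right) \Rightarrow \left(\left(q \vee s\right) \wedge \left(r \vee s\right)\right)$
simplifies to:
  $\text{True}$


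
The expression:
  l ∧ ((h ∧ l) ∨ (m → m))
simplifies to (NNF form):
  l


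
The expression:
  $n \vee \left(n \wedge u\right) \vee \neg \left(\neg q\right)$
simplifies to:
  $n \vee q$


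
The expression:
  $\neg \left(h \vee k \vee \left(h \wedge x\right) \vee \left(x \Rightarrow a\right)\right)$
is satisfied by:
  {x: True, h: False, k: False, a: False}


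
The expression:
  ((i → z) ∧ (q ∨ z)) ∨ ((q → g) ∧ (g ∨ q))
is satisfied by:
  {z: True, g: True, q: True, i: False}
  {z: True, g: True, q: False, i: False}
  {i: True, z: True, g: True, q: True}
  {i: True, z: True, g: True, q: False}
  {z: True, q: True, g: False, i: False}
  {z: True, q: False, g: False, i: False}
  {z: True, i: True, q: True, g: False}
  {z: True, i: True, q: False, g: False}
  {g: True, q: True, z: False, i: False}
  {g: True, z: False, q: False, i: False}
  {i: True, g: True, q: True, z: False}
  {i: True, g: True, z: False, q: False}
  {q: True, z: False, g: False, i: False}


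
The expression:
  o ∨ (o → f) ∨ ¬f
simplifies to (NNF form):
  True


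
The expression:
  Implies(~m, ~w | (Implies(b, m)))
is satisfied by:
  {m: True, w: False, b: False}
  {w: False, b: False, m: False}
  {b: True, m: True, w: False}
  {b: True, w: False, m: False}
  {m: True, w: True, b: False}
  {w: True, m: False, b: False}
  {b: True, w: True, m: True}


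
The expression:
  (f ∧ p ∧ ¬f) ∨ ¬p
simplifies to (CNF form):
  ¬p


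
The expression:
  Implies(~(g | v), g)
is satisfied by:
  {v: True, g: True}
  {v: True, g: False}
  {g: True, v: False}


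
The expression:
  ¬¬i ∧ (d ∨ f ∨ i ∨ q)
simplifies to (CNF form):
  i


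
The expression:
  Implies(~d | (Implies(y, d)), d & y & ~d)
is never true.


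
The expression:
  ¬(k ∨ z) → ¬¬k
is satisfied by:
  {k: True, z: True}
  {k: True, z: False}
  {z: True, k: False}


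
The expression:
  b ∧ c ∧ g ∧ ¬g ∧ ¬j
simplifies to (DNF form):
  False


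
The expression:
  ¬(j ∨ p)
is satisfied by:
  {p: False, j: False}


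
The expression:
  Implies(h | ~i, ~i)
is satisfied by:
  {h: False, i: False}
  {i: True, h: False}
  {h: True, i: False}


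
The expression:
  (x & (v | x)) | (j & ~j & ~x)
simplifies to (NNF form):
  x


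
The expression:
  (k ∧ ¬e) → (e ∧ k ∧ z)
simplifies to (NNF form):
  e ∨ ¬k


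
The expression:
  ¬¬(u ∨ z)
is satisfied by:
  {z: True, u: True}
  {z: True, u: False}
  {u: True, z: False}


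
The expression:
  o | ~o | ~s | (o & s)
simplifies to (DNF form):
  True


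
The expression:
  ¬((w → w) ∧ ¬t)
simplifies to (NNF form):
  t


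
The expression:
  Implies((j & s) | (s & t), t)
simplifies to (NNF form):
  t | ~j | ~s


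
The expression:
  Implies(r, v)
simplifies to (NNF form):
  v | ~r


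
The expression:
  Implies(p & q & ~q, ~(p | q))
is always true.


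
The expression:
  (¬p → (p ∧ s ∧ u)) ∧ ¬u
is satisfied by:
  {p: True, u: False}


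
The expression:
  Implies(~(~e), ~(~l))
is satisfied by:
  {l: True, e: False}
  {e: False, l: False}
  {e: True, l: True}


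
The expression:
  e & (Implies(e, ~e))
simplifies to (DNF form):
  False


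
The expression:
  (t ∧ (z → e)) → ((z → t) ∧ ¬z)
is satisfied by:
  {e: False, t: False, z: False}
  {z: True, e: False, t: False}
  {t: True, e: False, z: False}
  {z: True, t: True, e: False}
  {e: True, z: False, t: False}
  {z: True, e: True, t: False}
  {t: True, e: True, z: False}


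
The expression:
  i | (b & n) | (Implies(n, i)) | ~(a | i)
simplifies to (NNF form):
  b | i | ~a | ~n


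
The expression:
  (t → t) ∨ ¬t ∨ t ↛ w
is always true.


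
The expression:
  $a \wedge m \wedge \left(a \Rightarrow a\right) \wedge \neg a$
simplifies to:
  $\text{False}$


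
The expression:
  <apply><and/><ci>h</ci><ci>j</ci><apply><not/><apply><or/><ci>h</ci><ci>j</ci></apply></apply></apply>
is never true.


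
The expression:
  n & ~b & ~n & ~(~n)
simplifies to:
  False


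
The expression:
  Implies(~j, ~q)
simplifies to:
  j | ~q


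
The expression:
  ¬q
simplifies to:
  ¬q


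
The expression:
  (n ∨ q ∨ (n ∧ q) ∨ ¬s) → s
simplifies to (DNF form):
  s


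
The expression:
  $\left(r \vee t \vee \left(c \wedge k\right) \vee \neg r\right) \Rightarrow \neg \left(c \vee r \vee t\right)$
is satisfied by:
  {r: False, t: False, c: False}


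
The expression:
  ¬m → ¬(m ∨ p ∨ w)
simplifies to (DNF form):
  m ∨ (¬p ∧ ¬w)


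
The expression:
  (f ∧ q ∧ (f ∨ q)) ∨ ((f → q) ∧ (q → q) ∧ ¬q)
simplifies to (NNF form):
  (f ∧ q) ∨ (¬f ∧ ¬q)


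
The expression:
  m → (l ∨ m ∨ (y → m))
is always true.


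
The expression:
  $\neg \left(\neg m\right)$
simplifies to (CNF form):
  $m$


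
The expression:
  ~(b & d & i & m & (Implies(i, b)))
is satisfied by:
  {m: False, d: False, b: False, i: False}
  {i: True, m: False, d: False, b: False}
  {b: True, m: False, d: False, i: False}
  {i: True, b: True, m: False, d: False}
  {d: True, i: False, m: False, b: False}
  {i: True, d: True, m: False, b: False}
  {b: True, d: True, i: False, m: False}
  {i: True, b: True, d: True, m: False}
  {m: True, b: False, d: False, i: False}
  {i: True, m: True, b: False, d: False}
  {b: True, m: True, i: False, d: False}
  {i: True, b: True, m: True, d: False}
  {d: True, m: True, b: False, i: False}
  {i: True, d: True, m: True, b: False}
  {b: True, d: True, m: True, i: False}


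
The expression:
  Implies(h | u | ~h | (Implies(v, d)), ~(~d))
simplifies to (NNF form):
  d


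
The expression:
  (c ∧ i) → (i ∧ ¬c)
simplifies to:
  ¬c ∨ ¬i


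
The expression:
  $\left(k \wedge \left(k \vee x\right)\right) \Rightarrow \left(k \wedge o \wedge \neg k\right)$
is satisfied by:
  {k: False}


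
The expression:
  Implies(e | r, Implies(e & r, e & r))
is always true.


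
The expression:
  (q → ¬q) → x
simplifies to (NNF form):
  q ∨ x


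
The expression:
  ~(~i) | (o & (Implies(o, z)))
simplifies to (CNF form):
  (i | o) & (i | z)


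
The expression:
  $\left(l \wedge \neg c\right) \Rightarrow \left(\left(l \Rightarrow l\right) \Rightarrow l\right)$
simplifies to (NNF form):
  $\text{True}$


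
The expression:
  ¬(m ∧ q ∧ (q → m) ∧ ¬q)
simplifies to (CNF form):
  True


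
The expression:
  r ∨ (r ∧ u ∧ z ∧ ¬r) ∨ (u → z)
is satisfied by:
  {r: True, z: True, u: False}
  {r: True, u: False, z: False}
  {z: True, u: False, r: False}
  {z: False, u: False, r: False}
  {r: True, z: True, u: True}
  {r: True, u: True, z: False}
  {z: True, u: True, r: False}


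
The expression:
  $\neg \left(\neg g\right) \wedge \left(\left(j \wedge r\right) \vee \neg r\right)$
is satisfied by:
  {g: True, j: True, r: False}
  {g: True, j: False, r: False}
  {g: True, r: True, j: True}


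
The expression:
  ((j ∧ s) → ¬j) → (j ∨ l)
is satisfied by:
  {l: True, j: True}
  {l: True, j: False}
  {j: True, l: False}


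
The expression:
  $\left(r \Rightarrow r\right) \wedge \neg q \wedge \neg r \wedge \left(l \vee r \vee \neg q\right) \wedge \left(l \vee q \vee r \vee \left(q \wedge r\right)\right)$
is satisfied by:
  {l: True, q: False, r: False}


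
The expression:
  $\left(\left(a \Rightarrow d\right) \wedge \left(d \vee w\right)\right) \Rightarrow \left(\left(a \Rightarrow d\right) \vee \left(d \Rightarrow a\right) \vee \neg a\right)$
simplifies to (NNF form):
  $\text{True}$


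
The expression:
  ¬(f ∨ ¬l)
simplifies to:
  l ∧ ¬f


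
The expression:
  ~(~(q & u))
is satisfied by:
  {u: True, q: True}


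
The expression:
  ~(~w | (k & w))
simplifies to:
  w & ~k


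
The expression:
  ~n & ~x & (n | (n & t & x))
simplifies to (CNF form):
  False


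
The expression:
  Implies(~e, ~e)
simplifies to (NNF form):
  True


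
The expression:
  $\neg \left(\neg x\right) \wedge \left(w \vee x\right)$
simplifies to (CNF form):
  $x$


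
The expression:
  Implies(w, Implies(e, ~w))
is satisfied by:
  {w: False, e: False}
  {e: True, w: False}
  {w: True, e: False}


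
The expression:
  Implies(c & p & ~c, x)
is always true.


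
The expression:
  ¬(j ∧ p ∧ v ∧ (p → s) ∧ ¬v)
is always true.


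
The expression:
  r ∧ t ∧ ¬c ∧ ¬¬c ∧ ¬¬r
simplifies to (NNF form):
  False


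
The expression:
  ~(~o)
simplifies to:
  o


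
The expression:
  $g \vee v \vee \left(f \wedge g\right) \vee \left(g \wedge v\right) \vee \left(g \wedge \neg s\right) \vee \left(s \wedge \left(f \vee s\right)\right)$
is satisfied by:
  {v: True, s: True, g: True}
  {v: True, s: True, g: False}
  {v: True, g: True, s: False}
  {v: True, g: False, s: False}
  {s: True, g: True, v: False}
  {s: True, g: False, v: False}
  {g: True, s: False, v: False}


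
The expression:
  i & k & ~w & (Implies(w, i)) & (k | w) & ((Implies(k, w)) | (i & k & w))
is never true.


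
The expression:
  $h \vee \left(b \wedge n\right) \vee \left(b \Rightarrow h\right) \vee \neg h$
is always true.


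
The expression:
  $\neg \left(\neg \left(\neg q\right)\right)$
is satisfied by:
  {q: False}


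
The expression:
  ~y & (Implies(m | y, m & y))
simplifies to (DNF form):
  ~m & ~y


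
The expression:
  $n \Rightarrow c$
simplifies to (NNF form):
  $c \vee \neg n$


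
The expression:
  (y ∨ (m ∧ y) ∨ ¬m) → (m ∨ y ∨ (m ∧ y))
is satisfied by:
  {y: True, m: True}
  {y: True, m: False}
  {m: True, y: False}


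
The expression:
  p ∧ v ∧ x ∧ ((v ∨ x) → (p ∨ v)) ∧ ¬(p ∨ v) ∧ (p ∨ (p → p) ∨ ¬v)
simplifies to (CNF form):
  False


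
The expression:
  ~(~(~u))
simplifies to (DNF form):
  ~u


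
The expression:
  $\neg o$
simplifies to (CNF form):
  $\neg o$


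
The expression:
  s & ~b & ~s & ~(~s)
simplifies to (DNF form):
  False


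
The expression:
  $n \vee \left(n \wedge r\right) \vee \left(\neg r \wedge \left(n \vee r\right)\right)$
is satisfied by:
  {n: True}


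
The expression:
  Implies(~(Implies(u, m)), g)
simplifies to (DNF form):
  g | m | ~u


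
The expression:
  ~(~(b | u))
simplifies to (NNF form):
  b | u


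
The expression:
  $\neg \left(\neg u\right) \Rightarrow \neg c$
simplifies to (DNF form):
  $\neg c \vee \neg u$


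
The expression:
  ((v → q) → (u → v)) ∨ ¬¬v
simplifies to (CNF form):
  v ∨ ¬u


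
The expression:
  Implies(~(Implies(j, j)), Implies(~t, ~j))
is always true.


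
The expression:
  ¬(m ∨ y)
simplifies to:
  ¬m ∧ ¬y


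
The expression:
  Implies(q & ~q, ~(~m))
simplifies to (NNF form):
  True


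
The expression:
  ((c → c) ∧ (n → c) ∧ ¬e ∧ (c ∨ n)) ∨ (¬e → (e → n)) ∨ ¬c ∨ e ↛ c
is always true.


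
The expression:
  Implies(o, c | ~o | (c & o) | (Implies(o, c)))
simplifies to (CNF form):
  c | ~o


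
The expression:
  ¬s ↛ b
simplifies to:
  b ∨ ¬s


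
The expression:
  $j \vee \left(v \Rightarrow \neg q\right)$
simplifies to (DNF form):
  $j \vee \neg q \vee \neg v$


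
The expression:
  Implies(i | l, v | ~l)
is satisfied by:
  {v: True, l: False}
  {l: False, v: False}
  {l: True, v: True}


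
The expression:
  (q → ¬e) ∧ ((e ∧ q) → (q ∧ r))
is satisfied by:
  {e: False, q: False}
  {q: True, e: False}
  {e: True, q: False}


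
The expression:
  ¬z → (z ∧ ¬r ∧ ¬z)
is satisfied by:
  {z: True}


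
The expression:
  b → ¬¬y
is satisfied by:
  {y: True, b: False}
  {b: False, y: False}
  {b: True, y: True}


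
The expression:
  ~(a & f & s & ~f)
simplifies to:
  True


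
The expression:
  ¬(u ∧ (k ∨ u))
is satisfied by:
  {u: False}


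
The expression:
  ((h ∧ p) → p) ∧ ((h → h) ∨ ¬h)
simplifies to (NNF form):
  True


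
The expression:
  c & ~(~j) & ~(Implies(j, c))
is never true.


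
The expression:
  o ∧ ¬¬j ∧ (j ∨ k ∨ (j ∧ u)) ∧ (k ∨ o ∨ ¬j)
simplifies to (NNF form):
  j ∧ o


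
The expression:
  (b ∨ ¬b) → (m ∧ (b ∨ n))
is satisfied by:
  {m: True, n: True, b: True}
  {m: True, n: True, b: False}
  {m: True, b: True, n: False}


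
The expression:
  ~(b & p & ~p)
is always true.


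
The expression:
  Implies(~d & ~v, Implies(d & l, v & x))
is always true.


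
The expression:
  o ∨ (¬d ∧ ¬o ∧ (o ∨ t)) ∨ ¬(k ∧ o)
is always true.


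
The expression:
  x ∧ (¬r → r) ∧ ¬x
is never true.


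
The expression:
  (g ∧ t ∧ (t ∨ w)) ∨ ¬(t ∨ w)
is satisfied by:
  {g: True, w: False, t: False}
  {g: False, w: False, t: False}
  {t: True, g: True, w: False}
  {t: True, w: True, g: True}


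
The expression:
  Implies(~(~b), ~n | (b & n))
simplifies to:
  True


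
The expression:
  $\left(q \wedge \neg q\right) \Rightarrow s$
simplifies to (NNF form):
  $\text{True}$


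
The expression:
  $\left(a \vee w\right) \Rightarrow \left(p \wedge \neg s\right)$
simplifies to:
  $\left(p \vee \neg a\right) \wedge \left(p \vee \neg w\right) \wedge \left(\neg a \vee \neg s\right) \wedge \left(\neg s \vee \neg w\right)$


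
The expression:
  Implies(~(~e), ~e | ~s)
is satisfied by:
  {s: False, e: False}
  {e: True, s: False}
  {s: True, e: False}


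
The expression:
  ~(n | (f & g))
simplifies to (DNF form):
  (~f & ~n) | (~g & ~n)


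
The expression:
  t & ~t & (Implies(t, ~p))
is never true.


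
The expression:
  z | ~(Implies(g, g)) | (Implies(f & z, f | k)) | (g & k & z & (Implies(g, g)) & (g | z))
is always true.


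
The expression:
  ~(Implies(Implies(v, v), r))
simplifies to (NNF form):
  ~r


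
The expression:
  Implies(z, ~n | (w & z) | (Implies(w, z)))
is always true.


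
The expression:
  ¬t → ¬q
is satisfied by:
  {t: True, q: False}
  {q: False, t: False}
  {q: True, t: True}


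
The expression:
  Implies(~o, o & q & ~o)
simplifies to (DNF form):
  o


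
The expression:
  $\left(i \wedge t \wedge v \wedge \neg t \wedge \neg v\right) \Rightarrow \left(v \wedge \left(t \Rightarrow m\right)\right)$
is always true.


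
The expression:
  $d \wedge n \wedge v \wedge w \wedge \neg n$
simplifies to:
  $\text{False}$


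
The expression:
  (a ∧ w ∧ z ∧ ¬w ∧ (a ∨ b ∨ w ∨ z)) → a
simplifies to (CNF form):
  True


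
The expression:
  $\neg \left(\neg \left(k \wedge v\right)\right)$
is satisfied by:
  {k: True, v: True}


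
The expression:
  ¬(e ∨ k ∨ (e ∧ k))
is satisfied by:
  {e: False, k: False}


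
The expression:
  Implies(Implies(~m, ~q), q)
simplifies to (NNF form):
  q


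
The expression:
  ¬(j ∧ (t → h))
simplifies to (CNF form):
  (t ∨ ¬j) ∧ (¬h ∨ ¬j)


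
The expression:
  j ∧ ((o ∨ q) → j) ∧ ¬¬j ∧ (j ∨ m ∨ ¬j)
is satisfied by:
  {j: True}


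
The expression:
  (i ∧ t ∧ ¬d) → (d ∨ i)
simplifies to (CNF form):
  True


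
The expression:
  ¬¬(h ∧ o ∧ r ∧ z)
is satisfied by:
  {r: True, z: True, h: True, o: True}


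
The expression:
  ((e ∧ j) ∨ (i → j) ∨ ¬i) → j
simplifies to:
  i ∨ j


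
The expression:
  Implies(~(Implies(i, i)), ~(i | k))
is always true.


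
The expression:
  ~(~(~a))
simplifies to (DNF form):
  ~a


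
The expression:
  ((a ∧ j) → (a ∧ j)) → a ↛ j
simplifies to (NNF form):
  a ∧ ¬j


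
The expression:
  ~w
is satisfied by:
  {w: False}


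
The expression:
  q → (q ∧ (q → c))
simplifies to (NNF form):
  c ∨ ¬q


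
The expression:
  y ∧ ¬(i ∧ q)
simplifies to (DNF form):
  (y ∧ ¬i) ∨ (y ∧ ¬q)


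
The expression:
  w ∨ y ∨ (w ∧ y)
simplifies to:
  w ∨ y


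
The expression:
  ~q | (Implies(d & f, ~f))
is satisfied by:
  {q: False, d: False, f: False}
  {f: True, q: False, d: False}
  {d: True, q: False, f: False}
  {f: True, d: True, q: False}
  {q: True, f: False, d: False}
  {f: True, q: True, d: False}
  {d: True, q: True, f: False}


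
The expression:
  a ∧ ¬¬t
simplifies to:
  a ∧ t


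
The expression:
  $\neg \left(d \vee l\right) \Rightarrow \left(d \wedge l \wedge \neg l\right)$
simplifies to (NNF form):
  $d \vee l$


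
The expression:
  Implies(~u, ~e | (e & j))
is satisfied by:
  {u: True, j: True, e: False}
  {u: True, j: False, e: False}
  {j: True, u: False, e: False}
  {u: False, j: False, e: False}
  {u: True, e: True, j: True}
  {u: True, e: True, j: False}
  {e: True, j: True, u: False}


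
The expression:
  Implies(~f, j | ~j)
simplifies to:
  True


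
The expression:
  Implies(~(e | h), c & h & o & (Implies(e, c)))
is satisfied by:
  {e: True, h: True}
  {e: True, h: False}
  {h: True, e: False}


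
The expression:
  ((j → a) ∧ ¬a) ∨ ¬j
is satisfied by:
  {j: False}


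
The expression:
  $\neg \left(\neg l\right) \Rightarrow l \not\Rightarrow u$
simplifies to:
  $\neg l \vee \neg u$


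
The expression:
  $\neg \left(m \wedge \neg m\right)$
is always true.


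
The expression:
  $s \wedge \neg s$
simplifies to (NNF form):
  $\text{False}$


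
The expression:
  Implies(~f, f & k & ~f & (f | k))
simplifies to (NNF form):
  f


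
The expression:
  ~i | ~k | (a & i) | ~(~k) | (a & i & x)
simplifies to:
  True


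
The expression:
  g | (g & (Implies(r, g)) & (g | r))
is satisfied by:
  {g: True}


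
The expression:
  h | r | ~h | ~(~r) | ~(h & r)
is always true.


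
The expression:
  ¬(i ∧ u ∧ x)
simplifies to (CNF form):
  ¬i ∨ ¬u ∨ ¬x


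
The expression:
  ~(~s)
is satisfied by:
  {s: True}


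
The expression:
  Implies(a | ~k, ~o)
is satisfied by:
  {k: True, o: False, a: False}
  {k: False, o: False, a: False}
  {a: True, k: True, o: False}
  {a: True, k: False, o: False}
  {o: True, k: True, a: False}


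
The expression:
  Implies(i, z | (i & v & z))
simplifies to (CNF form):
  z | ~i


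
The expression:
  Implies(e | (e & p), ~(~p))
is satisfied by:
  {p: True, e: False}
  {e: False, p: False}
  {e: True, p: True}


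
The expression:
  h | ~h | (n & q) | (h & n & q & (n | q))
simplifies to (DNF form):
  True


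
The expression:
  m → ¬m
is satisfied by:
  {m: False}


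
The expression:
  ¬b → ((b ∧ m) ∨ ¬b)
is always true.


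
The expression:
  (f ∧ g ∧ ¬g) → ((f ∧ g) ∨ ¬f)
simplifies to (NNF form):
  True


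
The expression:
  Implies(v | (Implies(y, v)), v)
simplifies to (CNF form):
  v | y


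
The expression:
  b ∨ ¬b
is always true.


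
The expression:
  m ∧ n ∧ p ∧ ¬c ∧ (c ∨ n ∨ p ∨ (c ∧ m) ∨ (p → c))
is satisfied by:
  {m: True, p: True, n: True, c: False}


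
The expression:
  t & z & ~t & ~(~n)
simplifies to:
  False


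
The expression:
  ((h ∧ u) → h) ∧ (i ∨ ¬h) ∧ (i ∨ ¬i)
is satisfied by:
  {i: True, h: False}
  {h: False, i: False}
  {h: True, i: True}


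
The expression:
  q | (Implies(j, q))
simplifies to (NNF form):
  q | ~j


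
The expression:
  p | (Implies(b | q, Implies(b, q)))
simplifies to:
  p | q | ~b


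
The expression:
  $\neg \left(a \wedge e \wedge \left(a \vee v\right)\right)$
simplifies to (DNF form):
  $\neg a \vee \neg e$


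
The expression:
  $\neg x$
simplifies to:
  $\neg x$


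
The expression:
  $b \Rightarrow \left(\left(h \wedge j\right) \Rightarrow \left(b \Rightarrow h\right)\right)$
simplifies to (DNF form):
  $\text{True}$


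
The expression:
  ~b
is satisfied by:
  {b: False}


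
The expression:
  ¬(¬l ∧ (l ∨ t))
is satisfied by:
  {l: True, t: False}
  {t: False, l: False}
  {t: True, l: True}


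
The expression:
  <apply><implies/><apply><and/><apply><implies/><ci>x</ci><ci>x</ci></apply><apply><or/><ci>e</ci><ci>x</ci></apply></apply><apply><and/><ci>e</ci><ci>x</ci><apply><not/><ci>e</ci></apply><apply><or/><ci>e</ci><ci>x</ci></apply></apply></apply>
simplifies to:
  <apply><and/><apply><not/><ci>e</ci></apply><apply><not/><ci>x</ci></apply></apply>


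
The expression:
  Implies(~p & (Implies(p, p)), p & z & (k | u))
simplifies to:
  p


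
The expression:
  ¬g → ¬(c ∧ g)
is always true.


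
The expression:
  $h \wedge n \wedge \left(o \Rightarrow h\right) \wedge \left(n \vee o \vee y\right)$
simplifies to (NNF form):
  $h \wedge n$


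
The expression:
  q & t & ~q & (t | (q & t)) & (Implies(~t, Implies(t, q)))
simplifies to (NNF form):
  False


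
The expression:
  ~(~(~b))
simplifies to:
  ~b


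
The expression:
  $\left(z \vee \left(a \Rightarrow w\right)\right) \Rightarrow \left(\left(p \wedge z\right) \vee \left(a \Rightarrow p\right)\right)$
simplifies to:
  $p \vee \left(\neg w \wedge \neg z\right) \vee \neg a$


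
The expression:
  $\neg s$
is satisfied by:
  {s: False}


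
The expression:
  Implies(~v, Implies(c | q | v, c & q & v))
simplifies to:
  v | (~c & ~q)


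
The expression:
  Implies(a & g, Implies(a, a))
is always true.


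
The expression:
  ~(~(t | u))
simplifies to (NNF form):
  t | u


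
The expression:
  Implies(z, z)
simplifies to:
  True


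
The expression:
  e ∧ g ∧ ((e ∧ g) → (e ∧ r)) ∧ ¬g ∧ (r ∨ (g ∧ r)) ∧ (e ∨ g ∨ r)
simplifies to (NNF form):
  False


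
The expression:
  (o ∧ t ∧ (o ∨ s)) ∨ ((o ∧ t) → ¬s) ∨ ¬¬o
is always true.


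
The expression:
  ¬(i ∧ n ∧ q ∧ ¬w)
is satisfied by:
  {w: True, q: False, n: False, i: False}
  {w: False, q: False, n: False, i: False}
  {i: True, w: True, q: False, n: False}
  {i: True, w: False, q: False, n: False}
  {n: True, w: True, q: False, i: False}
  {n: True, w: False, q: False, i: False}
  {i: True, n: True, w: True, q: False}
  {i: True, n: True, w: False, q: False}
  {q: True, w: True, i: False, n: False}
  {q: True, w: False, i: False, n: False}
  {i: True, q: True, w: True, n: False}
  {i: True, q: True, w: False, n: False}
  {n: True, q: True, w: True, i: False}
  {n: True, q: True, w: False, i: False}
  {n: True, q: True, i: True, w: True}


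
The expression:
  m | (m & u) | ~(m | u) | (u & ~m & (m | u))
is always true.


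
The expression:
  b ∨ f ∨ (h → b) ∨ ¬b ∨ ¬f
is always true.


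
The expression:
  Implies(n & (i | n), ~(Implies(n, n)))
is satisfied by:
  {n: False}


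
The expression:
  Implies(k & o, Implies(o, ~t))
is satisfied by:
  {o: False, k: False, t: False}
  {t: True, o: False, k: False}
  {k: True, o: False, t: False}
  {t: True, k: True, o: False}
  {o: True, t: False, k: False}
  {t: True, o: True, k: False}
  {k: True, o: True, t: False}


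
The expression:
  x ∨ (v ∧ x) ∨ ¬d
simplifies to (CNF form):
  x ∨ ¬d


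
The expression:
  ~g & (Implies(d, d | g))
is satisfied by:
  {g: False}


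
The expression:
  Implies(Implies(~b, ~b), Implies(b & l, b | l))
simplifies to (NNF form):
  True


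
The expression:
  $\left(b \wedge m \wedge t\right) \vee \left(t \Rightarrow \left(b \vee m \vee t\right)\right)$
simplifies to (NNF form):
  $\text{True}$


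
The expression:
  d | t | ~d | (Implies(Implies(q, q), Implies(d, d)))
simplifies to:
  True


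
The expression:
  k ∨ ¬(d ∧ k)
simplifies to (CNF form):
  True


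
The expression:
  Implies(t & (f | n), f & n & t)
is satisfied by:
  {f: False, t: False, n: False}
  {n: True, f: False, t: False}
  {f: True, n: False, t: False}
  {n: True, f: True, t: False}
  {t: True, n: False, f: False}
  {n: True, t: True, f: True}
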